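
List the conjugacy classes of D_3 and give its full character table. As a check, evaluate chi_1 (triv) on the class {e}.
Conjugacy classes: {e} of size 1, {r^1, r^2} of size 2, {s, sr, ..., sr^2} of size 3.
Character table:
  irrep \ class              {e} (size 1)  {r^1, r^2} (size 2)  {s, sr, ..., sr^2} (size 3)
  chi_1 (triv)               1             1                    1                          
  chi_2 (sign: r->1, s->-1)  1             1                    -1                         
  chi_3 (2d, j=1)            2             -1                   0                          

Spot check: chi_1 (triv) on {e} = 1.

Details: D_3 has order 2*3 = 6 with 3 conjugacy classes, hence 3 irreducibles. Sum of squared dims 1 + 1 + 4 = 6 = |G|. Linear characters come from the abelianisation; the 2-dimensional irreps have character r^k -> 2*cos(2*pi*j*k/3), reflections -> 0.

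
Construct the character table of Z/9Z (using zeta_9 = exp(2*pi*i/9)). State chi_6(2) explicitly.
Character table of Z/9Z (irreps indexed chi_0,...,chi_8 with chi_k(m) = zeta_9^(k*m), zeta_9 = exp(2*pi*i/9)):
  irrep \ class  {0} (size 1)  {1} (size 1)    {2} (size 1)    {3} (size 1)    {4} (size 1)    {5} (size 1)    {6} (size 1)    {7} (size 1)    {8} (size 1)  
  chi_0          1             1               1               1               1               1               1               1               1             
  chi_1          1             exp(2*I*pi/9)   exp(4*I*pi/9)   exp(2*I*pi/3)   exp(8*I*pi/9)   exp(-8*I*pi/9)  exp(-2*I*pi/3)  exp(-4*I*pi/9)  exp(-2*I*pi/9)
  chi_2          1             exp(4*I*pi/9)   exp(8*I*pi/9)   exp(-2*I*pi/3)  exp(-2*I*pi/9)  exp(2*I*pi/9)   exp(2*I*pi/3)   exp(-8*I*pi/9)  exp(-4*I*pi/9)
  chi_3          1             exp(2*I*pi/3)   exp(-2*I*pi/3)  1               exp(2*I*pi/3)   exp(-2*I*pi/3)  1               exp(2*I*pi/3)   exp(-2*I*pi/3)
  chi_4          1             exp(8*I*pi/9)   exp(-2*I*pi/9)  exp(2*I*pi/3)   exp(-4*I*pi/9)  exp(4*I*pi/9)   exp(-2*I*pi/3)  exp(2*I*pi/9)   exp(-8*I*pi/9)
  chi_5          1             exp(-8*I*pi/9)  exp(2*I*pi/9)   exp(-2*I*pi/3)  exp(4*I*pi/9)   exp(-4*I*pi/9)  exp(2*I*pi/3)   exp(-2*I*pi/9)  exp(8*I*pi/9) 
  chi_6          1             exp(-2*I*pi/3)  exp(2*I*pi/3)   1               exp(-2*I*pi/3)  exp(2*I*pi/3)   1               exp(-2*I*pi/3)  exp(2*I*pi/3) 
  chi_7          1             exp(-4*I*pi/9)  exp(-8*I*pi/9)  exp(2*I*pi/3)   exp(2*I*pi/9)   exp(-2*I*pi/9)  exp(-2*I*pi/3)  exp(8*I*pi/9)   exp(4*I*pi/9) 
  chi_8          1             exp(-2*I*pi/9)  exp(-4*I*pi/9)  exp(-2*I*pi/3)  exp(-8*I*pi/9)  exp(8*I*pi/9)   exp(2*I*pi/3)   exp(4*I*pi/9)   exp(2*I*pi/9) 

Spot check: chi_6(2) = zeta_9^(6*2) = zeta_9^12 = exp(2*I*pi/3).

Proof sketch: Z/9Z is abelian, so all 9 irreducible complex representations are 1-dimensional. They are given by chi_k(m) = zeta_9^(k*m) for k = 0,...,8. Row orthogonality: sum_m chi_k(m) conj(chi_l(m)) = 9 * [k = l].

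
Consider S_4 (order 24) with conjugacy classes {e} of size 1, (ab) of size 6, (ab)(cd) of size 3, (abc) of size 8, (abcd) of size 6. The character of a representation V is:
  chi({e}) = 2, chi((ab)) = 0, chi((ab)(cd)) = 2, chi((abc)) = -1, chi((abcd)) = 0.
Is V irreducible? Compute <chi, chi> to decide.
Irreducible: <chi, chi> = 1.

Derivation: <chi, chi> = (1/|G|) sum_C |C| * |chi(C)|^2 = (1/24)[1*|2|^2 + 6*|0|^2 + 3*|2|^2 + 8*|-1|^2 + 6*|0|^2]
  = (1/24)[(4) + (0) + (12) + (8) + (0)] = 24/24 = 1.
A character is irreducible iff <chi, chi> = 1, so this representation is irreducible.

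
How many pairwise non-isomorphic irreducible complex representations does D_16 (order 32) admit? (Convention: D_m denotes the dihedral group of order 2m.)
11

Explanation: The number of irreducible complex representations of a finite group equals its number of conjugacy classes. D_16 has 11 conjugacy classes (n/2 + 3 for n even), so D_16 (order 32) has exactly 11 irreducible complex representations.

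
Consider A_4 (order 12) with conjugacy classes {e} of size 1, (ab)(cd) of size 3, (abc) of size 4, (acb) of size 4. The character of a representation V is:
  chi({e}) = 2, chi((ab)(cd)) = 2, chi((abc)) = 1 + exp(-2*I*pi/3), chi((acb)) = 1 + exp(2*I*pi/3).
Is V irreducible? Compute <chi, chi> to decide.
Not irreducible (reducible): <chi, chi> = 2 > 1.

Proof sketch: <chi, chi> = (1/|G|) sum_C |C| * |chi(C)|^2 = (1/12)[1*|2|^2 + 3*|2|^2 + 4*|1 + exp(-2*I*pi/3)|^2 + 4*|1 + exp(2*I*pi/3)|^2]
  = (1/12)[(4) + (12) + (4) + (4)] = 24/12 = 2.
(Exp terms are combined using exp(i*s)*conj(exp(i*t)) = exp(i*(s-t)), and sums of them are collapsed using the identity that for every m > 1 the m distinct m-th roots of unity sum to 0, e.g. 1 + exp(2*I*pi/3) + exp(-2*I*pi/3) = 0.)
A character is irreducible iff <chi, chi> = 1, so this representation is reducible.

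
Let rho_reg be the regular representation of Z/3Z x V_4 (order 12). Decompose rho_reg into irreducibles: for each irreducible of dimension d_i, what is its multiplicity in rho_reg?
Each irreducible V_i of dimension d_i appears with multiplicity d_i, i.e. rho_reg = (direct sum over all irreducibles V_i) d_i V_i. The irreducible dimensions for Z/3Z x V_4 are 1, 1, 1, 1, 1, 1, 1, 1, 1, 1, 1, 1: 12 irreducibles of dimension 1, each with multiplicity 1. Total dimension 12*1*1 = 12 = |G|.

Solution. General theorem: in the regular representation of a finite group G, each irreducible appears with multiplicity equal to its dimension. Check: dim(rho_reg) = sum d_i^2 = 1 + 1 + 1 + 1 + 1 + 1 + 1 + 1 + 1 + 1 + 1 + 1 = 12 = |G|.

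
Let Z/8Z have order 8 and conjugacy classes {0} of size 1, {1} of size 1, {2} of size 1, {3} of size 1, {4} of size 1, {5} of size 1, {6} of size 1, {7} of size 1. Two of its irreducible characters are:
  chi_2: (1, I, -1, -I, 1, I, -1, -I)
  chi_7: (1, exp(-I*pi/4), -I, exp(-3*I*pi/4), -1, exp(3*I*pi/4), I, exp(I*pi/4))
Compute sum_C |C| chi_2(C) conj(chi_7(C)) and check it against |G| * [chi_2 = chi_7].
Sum = 0; so <chi_2, chi_7> = 0 (distinct irreducibles are orthogonal).

Reasoning: Compute term by term over conjugacy classes (|C| * chi_2(C) * conj(chi_7(C))):
  1*(1)*conj(1) + 1*(I)*conj(exp(-I*pi/4)) + 1*(-1)*conj(-I) + 1*(-I)*conj(exp(-3*I*pi/4)) + 1*(1)*conj(-1) + 1*(I)*conj(exp(3*I*pi/4)) + 1*(-1)*conj(I) + 1*(-I)*conj(exp(I*pi/4))
  = (1) + (exp(3*I*pi/4)) + (-I) + (-exp(-3*I*pi/4)) + (-1) + (exp(-I*pi/4)) + (I) + (-exp(I*pi/4))
  = 0.
(Exp terms are combined using exp(i*s)*conj(exp(i*t)) = exp(i*(s-t)), and sums of them are collapsed using the identity that for every m > 1 the m distinct m-th roots of unity sum to 0, e.g. 1 + exp(2*I*pi/3) + exp(-2*I*pi/3) = 0.)
Dividing by |G| = 8 gives 0/8 = 0, matching the row-orthogonality relation <chi_2, chi_7> = [chi_2 = chi_7].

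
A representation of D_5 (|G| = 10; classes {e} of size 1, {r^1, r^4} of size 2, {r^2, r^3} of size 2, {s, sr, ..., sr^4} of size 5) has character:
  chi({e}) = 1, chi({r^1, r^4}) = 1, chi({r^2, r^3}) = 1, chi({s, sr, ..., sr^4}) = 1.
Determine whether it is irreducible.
Irreducible: <chi, chi> = 1.

Explanation: <chi, chi> = (1/|G|) sum_C |C| * |chi(C)|^2 = (1/10)[1*|1|^2 + 2*|1|^2 + 2*|1|^2 + 5*|1|^2]
  = (1/10)[(1) + (2) + (2) + (5)] = 10/10 = 1.
A character is irreducible iff <chi, chi> = 1, so this representation is irreducible.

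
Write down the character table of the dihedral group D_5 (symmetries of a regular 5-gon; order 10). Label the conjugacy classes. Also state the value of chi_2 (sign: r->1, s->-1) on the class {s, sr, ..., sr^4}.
Conjugacy classes: {e} of size 1, {r^1, r^4} of size 2, {r^2, r^3} of size 2, {s, sr, ..., sr^4} of size 5.
Character table:
  irrep \ class              {e} (size 1)  {r^1, r^4} (size 2)  {r^2, r^3} (size 2)  {s, sr, ..., sr^4} (size 5)
  chi_1 (triv)               1             1                    1                    1                          
  chi_2 (sign: r->1, s->-1)  1             1                    1                    -1                         
  chi_3 (2d, j=1)            2             -1/2 + sqrt(5)/2     -sqrt(5)/2 - 1/2     0                          
  chi_4 (2d, j=2)            2             -sqrt(5)/2 - 1/2     -1/2 + sqrt(5)/2     0                          

Spot check: chi_2 (sign: r->1, s->-1) on {s, sr, ..., sr^4} = -1.

D_5 has order 2*5 = 10 with 4 conjugacy classes, hence 4 irreducibles. Sum of squared dims 1 + 1 + 4 + 4 = 10 = |G|. Linear characters come from the abelianisation; the 2-dimensional irreps have character r^k -> 2*cos(2*pi*j*k/5), reflections -> 0.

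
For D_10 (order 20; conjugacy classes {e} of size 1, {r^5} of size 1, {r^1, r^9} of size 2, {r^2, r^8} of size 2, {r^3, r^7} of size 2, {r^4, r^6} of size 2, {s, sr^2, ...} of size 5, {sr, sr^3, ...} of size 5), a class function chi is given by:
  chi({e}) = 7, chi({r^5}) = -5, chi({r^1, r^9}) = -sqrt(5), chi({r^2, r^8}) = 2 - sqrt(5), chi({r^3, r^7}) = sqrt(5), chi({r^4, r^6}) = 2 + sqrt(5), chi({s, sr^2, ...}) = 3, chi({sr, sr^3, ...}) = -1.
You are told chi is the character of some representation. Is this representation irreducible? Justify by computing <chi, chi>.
Not irreducible (reducible): <chi, chi> = 9 > 1.

Proof sketch: <chi, chi> = (1/|G|) sum_C |C| * |chi(C)|^2 = (1/20)[1*|7|^2 + 1*|-5|^2 + 2*|-sqrt(5)|^2 + 2*|2 - sqrt(5)|^2 + 2*|sqrt(5)|^2 + 2*|2 + sqrt(5)|^2 + 5*|3|^2 + 5*|-1|^2]
  = (1/20)[(49) + (25) + (10) + (18 - 8*sqrt(5)) + (10) + (8*sqrt(5) + 18) + (45) + (5)] = 180/20 = 9.
A character is irreducible iff <chi, chi> = 1, so this representation is reducible.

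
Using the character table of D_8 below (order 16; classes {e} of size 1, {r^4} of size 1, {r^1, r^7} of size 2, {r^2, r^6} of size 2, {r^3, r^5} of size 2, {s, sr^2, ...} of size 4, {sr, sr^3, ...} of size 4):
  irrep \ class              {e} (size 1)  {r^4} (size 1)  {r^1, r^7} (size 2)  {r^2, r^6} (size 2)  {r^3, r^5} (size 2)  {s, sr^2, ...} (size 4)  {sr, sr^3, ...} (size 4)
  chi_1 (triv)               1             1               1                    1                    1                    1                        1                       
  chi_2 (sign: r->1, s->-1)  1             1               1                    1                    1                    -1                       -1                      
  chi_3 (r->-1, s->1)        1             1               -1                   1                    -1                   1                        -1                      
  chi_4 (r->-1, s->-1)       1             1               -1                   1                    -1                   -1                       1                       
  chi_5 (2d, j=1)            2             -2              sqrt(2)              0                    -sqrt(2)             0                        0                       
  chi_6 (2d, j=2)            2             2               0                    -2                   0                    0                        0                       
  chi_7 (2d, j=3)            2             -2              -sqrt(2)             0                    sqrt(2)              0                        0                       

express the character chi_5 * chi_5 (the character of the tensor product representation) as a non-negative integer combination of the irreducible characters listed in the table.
chi_5 tensor chi_5 = chi_1 + chi_2 + chi_6 (all other irreducibles have multiplicity 0).

Reasoning: The character of a tensor product is the pointwise product (chi_5 * chi_5)(C) = chi_5(C) * chi_5(C):
  {e}: (2)*(2), {r^4}: (-2)*(-2), {r^1, r^7}: (sqrt(2))*(sqrt(2)), {r^2, r^6}: (0)*(0), {r^3, r^5}: (-sqrt(2))*(-sqrt(2)), {s, sr^2, ...}: (0)*(0), {sr, sr^3, ...}: (0)*(0)
so (chi_5 * chi_5) takes values
  {e} -> 4, {r^4} -> 4, {r^1, r^7} -> 2, {r^2, r^6} -> 0, {r^3, r^5} -> 2, {s, sr^2, ...} -> 0, {sr, sr^3, ...} -> 0.
Now take the inner product of this character with each irreducible chi from the table, <chi_5*chi_5, chi> = (1/16) sum_C |C| (chi_5*chi_5)(C) conj(chi(C)):
  <chi_5*chi_5, chi_1> = (1/16)[1*(4)*conj(1) + 1*(4)*conj(1) + 2*(2)*conj(1) + 2*(0)*conj(1) + 2*(2)*conj(1) + 4*(0)*conj(1) + 4*(0)*conj(1)]
      = (1/16)[(4) + (4) + (4) + (0) + (4) + (0) + (0)] = 16/16 = 1
  <chi_5*chi_5, chi_2> = (1/16)[1*(4)*conj(1) + 1*(4)*conj(1) + 2*(2)*conj(1) + 2*(0)*conj(1) + 2*(2)*conj(1) + 4*(0)*conj(-1) + 4*(0)*conj(-1)]
      = (1/16)[(4) + (4) + (4) + (0) + (4) + (0) + (0)] = 16/16 = 1
  <chi_5*chi_5, chi_3> = (1/16)[1*(4)*conj(1) + 1*(4)*conj(1) + 2*(2)*conj(-1) + 2*(0)*conj(1) + 2*(2)*conj(-1) + 4*(0)*conj(1) + 4*(0)*conj(-1)]
      = (1/16)[(4) + (4) + (-4) + (0) + (-4) + (0) + (0)] = 0/16 = 0
  <chi_5*chi_5, chi_4> = (1/16)[1*(4)*conj(1) + 1*(4)*conj(1) + 2*(2)*conj(-1) + 2*(0)*conj(1) + 2*(2)*conj(-1) + 4*(0)*conj(-1) + 4*(0)*conj(1)]
      = (1/16)[(4) + (4) + (-4) + (0) + (-4) + (0) + (0)] = 0/16 = 0
  <chi_5*chi_5, chi_5> = (1/16)[1*(4)*conj(2) + 1*(4)*conj(-2) + 2*(2)*conj(sqrt(2)) + 2*(0)*conj(0) + 2*(2)*conj(-sqrt(2)) + 4*(0)*conj(0) + 4*(0)*conj(0)]
      = (1/16)[(8) + (-8) + (4*sqrt(2)) + (0) + (-4*sqrt(2)) + (0) + (0)] = 0/16 = 0
  <chi_5*chi_5, chi_6> = (1/16)[1*(4)*conj(2) + 1*(4)*conj(2) + 2*(2)*conj(0) + 2*(0)*conj(-2) + 2*(2)*conj(0) + 4*(0)*conj(0) + 4*(0)*conj(0)]
      = (1/16)[(8) + (8) + (0) + (0) + (0) + (0) + (0)] = 16/16 = 1
  <chi_5*chi_5, chi_7> = (1/16)[1*(4)*conj(2) + 1*(4)*conj(-2) + 2*(2)*conj(-sqrt(2)) + 2*(0)*conj(0) + 2*(2)*conj(sqrt(2)) + 4*(0)*conj(0) + 4*(0)*conj(0)]
      = (1/16)[(8) + (-8) + (-4*sqrt(2)) + (0) + (4*sqrt(2)) + (0) + (0)] = 0/16 = 0
Hence the multiplicities are chi_1: 1, chi_2: 1, chi_6: 1. Dimension check: dim(chi_5)*dim(chi_5) = 2*2 = 4 and sum (mult * dim) = 1*1 + 1*1 + 1*2 = 4.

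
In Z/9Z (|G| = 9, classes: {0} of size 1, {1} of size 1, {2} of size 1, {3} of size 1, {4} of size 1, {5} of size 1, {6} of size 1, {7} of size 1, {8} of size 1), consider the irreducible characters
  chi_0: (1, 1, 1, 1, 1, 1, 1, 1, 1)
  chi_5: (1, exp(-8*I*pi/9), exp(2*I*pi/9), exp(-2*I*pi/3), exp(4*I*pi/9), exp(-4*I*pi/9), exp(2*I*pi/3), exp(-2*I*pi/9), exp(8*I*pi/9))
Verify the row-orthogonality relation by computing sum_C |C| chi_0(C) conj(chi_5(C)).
Sum = 0; so <chi_0, chi_5> = 0 (distinct irreducibles are orthogonal).

Proof sketch: Compute term by term over conjugacy classes (|C| * chi_0(C) * conj(chi_5(C))):
  1*(1)*conj(1) + 1*(1)*conj(exp(-8*I*pi/9)) + 1*(1)*conj(exp(2*I*pi/9)) + 1*(1)*conj(exp(-2*I*pi/3)) + 1*(1)*conj(exp(4*I*pi/9)) + 1*(1)*conj(exp(-4*I*pi/9)) + 1*(1)*conj(exp(2*I*pi/3)) + 1*(1)*conj(exp(-2*I*pi/9)) + 1*(1)*conj(exp(8*I*pi/9))
  = (1) + (exp(8*I*pi/9)) + (exp(-2*I*pi/9)) + (exp(2*I*pi/3)) + (exp(-4*I*pi/9)) + (exp(4*I*pi/9)) + (exp(-2*I*pi/3)) + (exp(2*I*pi/9)) + (exp(-8*I*pi/9))
  = 0.
(Exp terms are combined using exp(i*s)*conj(exp(i*t)) = exp(i*(s-t)), and sums of them are collapsed using the identity that for every m > 1 the m distinct m-th roots of unity sum to 0, e.g. 1 + exp(2*I*pi/3) + exp(-2*I*pi/3) = 0.)
Dividing by |G| = 9 gives 0/9 = 0, matching the row-orthogonality relation <chi_0, chi_5> = [chi_0 = chi_5].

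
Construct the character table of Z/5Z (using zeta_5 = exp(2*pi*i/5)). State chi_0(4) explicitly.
Character table of Z/5Z (irreps indexed chi_0,...,chi_4 with chi_k(m) = zeta_5^(k*m), zeta_5 = exp(2*pi*i/5)):
  irrep \ class  {0} (size 1)  {1} (size 1)    {2} (size 1)    {3} (size 1)    {4} (size 1)  
  chi_0          1             1               1               1               1             
  chi_1          1             exp(2*I*pi/5)   exp(4*I*pi/5)   exp(-4*I*pi/5)  exp(-2*I*pi/5)
  chi_2          1             exp(4*I*pi/5)   exp(-2*I*pi/5)  exp(2*I*pi/5)   exp(-4*I*pi/5)
  chi_3          1             exp(-4*I*pi/5)  exp(2*I*pi/5)   exp(-2*I*pi/5)  exp(4*I*pi/5) 
  chi_4          1             exp(-2*I*pi/5)  exp(-4*I*pi/5)  exp(4*I*pi/5)   exp(2*I*pi/5) 

Spot check: chi_0(4) = zeta_5^(0*4) = zeta_5^0 = 1.

Z/5Z is abelian, so all 5 irreducible complex representations are 1-dimensional. They are given by chi_k(m) = zeta_5^(k*m) for k = 0,...,4. Row orthogonality: sum_m chi_k(m) conj(chi_l(m)) = 5 * [k = l].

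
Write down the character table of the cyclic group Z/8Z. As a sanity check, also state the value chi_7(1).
Character table of Z/8Z (irreps indexed chi_0,...,chi_7 with chi_k(m) = zeta_8^(k*m), zeta_8 = exp(2*pi*i/8)):
  irrep \ class  {0} (size 1)  {1} (size 1)    {2} (size 1)  {3} (size 1)    {4} (size 1)  {5} (size 1)    {6} (size 1)  {7} (size 1)  
  chi_0          1             1               1             1               1             1               1             1             
  chi_1          1             exp(I*pi/4)     I             exp(3*I*pi/4)   -1            exp(-3*I*pi/4)  -I            exp(-I*pi/4)  
  chi_2          1             I               -1            -I              1             I               -1            -I            
  chi_3          1             exp(3*I*pi/4)   -I            exp(I*pi/4)     -1            exp(-I*pi/4)    I             exp(-3*I*pi/4)
  chi_4          1             -1              1             -1              1             -1              1             -1            
  chi_5          1             exp(-3*I*pi/4)  I             exp(-I*pi/4)    -1            exp(I*pi/4)     -I            exp(3*I*pi/4) 
  chi_6          1             -I              -1            I               1             -I              -1            I             
  chi_7          1             exp(-I*pi/4)    -I            exp(-3*I*pi/4)  -1            exp(3*I*pi/4)   I             exp(I*pi/4)   

Spot check: chi_7(1) = zeta_8^(7*1) = zeta_8^7 = exp(-I*pi/4).

Proof sketch: Z/8Z is abelian, so all 8 irreducible complex representations are 1-dimensional. They are given by chi_k(m) = zeta_8^(k*m) for k = 0,...,7. Row orthogonality: sum_m chi_k(m) conj(chi_l(m)) = 8 * [k = l].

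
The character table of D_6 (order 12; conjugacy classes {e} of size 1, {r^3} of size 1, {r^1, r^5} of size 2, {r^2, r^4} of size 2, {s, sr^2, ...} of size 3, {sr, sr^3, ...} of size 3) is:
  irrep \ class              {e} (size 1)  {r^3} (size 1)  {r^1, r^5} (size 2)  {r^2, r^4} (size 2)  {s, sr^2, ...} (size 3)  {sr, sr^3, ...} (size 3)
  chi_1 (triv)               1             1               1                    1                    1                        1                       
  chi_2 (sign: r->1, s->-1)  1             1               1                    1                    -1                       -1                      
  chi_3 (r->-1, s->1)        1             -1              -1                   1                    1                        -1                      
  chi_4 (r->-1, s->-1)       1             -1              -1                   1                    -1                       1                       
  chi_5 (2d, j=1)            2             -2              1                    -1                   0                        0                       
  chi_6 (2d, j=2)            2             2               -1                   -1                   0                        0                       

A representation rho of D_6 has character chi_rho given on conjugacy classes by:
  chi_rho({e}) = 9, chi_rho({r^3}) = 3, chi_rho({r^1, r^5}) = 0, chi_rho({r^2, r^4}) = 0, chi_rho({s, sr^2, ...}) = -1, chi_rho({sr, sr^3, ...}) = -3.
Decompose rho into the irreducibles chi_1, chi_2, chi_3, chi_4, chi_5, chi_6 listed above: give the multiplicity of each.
Multiplicities: chi_1: 0, chi_2: 2, chi_3: 1, chi_4: 0, chi_5: 1, chi_6: 2.

Derivation: Use <chi_rho, chi> = (1/|G|) sum_C |C| * chi_rho(C) * conj(chi(C)) with |G| = 12 for each irreducible chi in the table:
  <chi_rho, chi_1> = (1/12)[1*(9)*conj(1) + 1*(3)*conj(1) + 2*(0)*conj(1) + 2*(0)*conj(1) + 3*(-1)*conj(1) + 3*(-3)*conj(1)]
      = (1/12)[(9) + (3) + (0) + (0) + (-3) + (-9)] = 0/12 = 0
  <chi_rho, chi_2> = (1/12)[1*(9)*conj(1) + 1*(3)*conj(1) + 2*(0)*conj(1) + 2*(0)*conj(1) + 3*(-1)*conj(-1) + 3*(-3)*conj(-1)]
      = (1/12)[(9) + (3) + (0) + (0) + (3) + (9)] = 24/12 = 2
  <chi_rho, chi_3> = (1/12)[1*(9)*conj(1) + 1*(3)*conj(-1) + 2*(0)*conj(-1) + 2*(0)*conj(1) + 3*(-1)*conj(1) + 3*(-3)*conj(-1)]
      = (1/12)[(9) + (-3) + (0) + (0) + (-3) + (9)] = 12/12 = 1
  <chi_rho, chi_4> = (1/12)[1*(9)*conj(1) + 1*(3)*conj(-1) + 2*(0)*conj(-1) + 2*(0)*conj(1) + 3*(-1)*conj(-1) + 3*(-3)*conj(1)]
      = (1/12)[(9) + (-3) + (0) + (0) + (3) + (-9)] = 0/12 = 0
  <chi_rho, chi_5> = (1/12)[1*(9)*conj(2) + 1*(3)*conj(-2) + 2*(0)*conj(1) + 2*(0)*conj(-1) + 3*(-1)*conj(0) + 3*(-3)*conj(0)]
      = (1/12)[(18) + (-6) + (0) + (0) + (0) + (0)] = 12/12 = 1
  <chi_rho, chi_6> = (1/12)[1*(9)*conj(2) + 1*(3)*conj(2) + 2*(0)*conj(-1) + 2*(0)*conj(-1) + 3*(-1)*conj(0) + 3*(-3)*conj(0)]
      = (1/12)[(18) + (6) + (0) + (0) + (0) + (0)] = 24/12 = 2
Dimension check: dim(rho) = sum (mult * dim) = 0*1 + 2*1 + 1*1 + 0*1 + 1*2 + 2*2 = 9 = chi_rho(e) = 9.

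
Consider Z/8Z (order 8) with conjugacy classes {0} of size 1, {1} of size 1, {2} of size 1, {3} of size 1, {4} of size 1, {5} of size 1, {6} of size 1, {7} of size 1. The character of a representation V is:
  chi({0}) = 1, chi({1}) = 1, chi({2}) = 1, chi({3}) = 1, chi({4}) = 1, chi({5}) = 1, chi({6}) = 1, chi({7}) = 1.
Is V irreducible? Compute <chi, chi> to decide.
Irreducible: <chi, chi> = 1.

Reasoning: <chi, chi> = (1/|G|) sum_C |C| * |chi(C)|^2 = (1/8)[1*|1|^2 + 1*|1|^2 + 1*|1|^2 + 1*|1|^2 + 1*|1|^2 + 1*|1|^2 + 1*|1|^2 + 1*|1|^2]
  = (1/8)[(1) + (1) + (1) + (1) + (1) + (1) + (1) + (1)] = 8/8 = 1.
(Exp terms are combined using exp(i*s)*conj(exp(i*t)) = exp(i*(s-t)), and sums of them are collapsed using the identity that for every m > 1 the m distinct m-th roots of unity sum to 0, e.g. 1 + exp(2*I*pi/3) + exp(-2*I*pi/3) = 0.)
A character is irreducible iff <chi, chi> = 1, so this representation is irreducible.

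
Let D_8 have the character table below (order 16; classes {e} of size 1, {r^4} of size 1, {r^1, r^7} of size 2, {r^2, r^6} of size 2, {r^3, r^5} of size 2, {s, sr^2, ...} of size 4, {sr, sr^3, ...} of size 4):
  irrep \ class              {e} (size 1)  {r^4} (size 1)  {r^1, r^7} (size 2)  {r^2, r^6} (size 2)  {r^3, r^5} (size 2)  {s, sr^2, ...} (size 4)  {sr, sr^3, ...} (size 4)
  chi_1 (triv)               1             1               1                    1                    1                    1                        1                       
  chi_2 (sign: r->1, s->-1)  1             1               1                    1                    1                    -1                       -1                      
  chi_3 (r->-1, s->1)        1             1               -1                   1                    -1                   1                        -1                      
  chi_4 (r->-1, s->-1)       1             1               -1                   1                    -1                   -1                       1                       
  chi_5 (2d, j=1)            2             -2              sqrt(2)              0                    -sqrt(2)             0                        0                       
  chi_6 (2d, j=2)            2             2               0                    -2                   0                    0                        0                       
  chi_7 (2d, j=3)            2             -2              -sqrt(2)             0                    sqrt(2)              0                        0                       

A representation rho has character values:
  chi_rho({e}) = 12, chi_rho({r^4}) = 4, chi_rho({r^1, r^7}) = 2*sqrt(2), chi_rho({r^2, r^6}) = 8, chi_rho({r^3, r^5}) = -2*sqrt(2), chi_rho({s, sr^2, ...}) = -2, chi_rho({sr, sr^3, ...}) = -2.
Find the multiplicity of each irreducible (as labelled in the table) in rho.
Multiplicities: chi_1: 1, chi_2: 3, chi_3: 2, chi_4: 2, chi_5: 2, chi_6: 0, chi_7: 0.

Working: Use <chi_rho, chi> = (1/|G|) sum_C |C| * chi_rho(C) * conj(chi(C)) with |G| = 16 for each irreducible chi in the table:
  <chi_rho, chi_1> = (1/16)[1*(12)*conj(1) + 1*(4)*conj(1) + 2*(2*sqrt(2))*conj(1) + 2*(8)*conj(1) + 2*(-2*sqrt(2))*conj(1) + 4*(-2)*conj(1) + 4*(-2)*conj(1)]
      = (1/16)[(12) + (4) + (4*sqrt(2)) + (16) + (-4*sqrt(2)) + (-8) + (-8)] = 16/16 = 1
  <chi_rho, chi_2> = (1/16)[1*(12)*conj(1) + 1*(4)*conj(1) + 2*(2*sqrt(2))*conj(1) + 2*(8)*conj(1) + 2*(-2*sqrt(2))*conj(1) + 4*(-2)*conj(-1) + 4*(-2)*conj(-1)]
      = (1/16)[(12) + (4) + (4*sqrt(2)) + (16) + (-4*sqrt(2)) + (8) + (8)] = 48/16 = 3
  <chi_rho, chi_3> = (1/16)[1*(12)*conj(1) + 1*(4)*conj(1) + 2*(2*sqrt(2))*conj(-1) + 2*(8)*conj(1) + 2*(-2*sqrt(2))*conj(-1) + 4*(-2)*conj(1) + 4*(-2)*conj(-1)]
      = (1/16)[(12) + (4) + (-4*sqrt(2)) + (16) + (4*sqrt(2)) + (-8) + (8)] = 32/16 = 2
  <chi_rho, chi_4> = (1/16)[1*(12)*conj(1) + 1*(4)*conj(1) + 2*(2*sqrt(2))*conj(-1) + 2*(8)*conj(1) + 2*(-2*sqrt(2))*conj(-1) + 4*(-2)*conj(-1) + 4*(-2)*conj(1)]
      = (1/16)[(12) + (4) + (-4*sqrt(2)) + (16) + (4*sqrt(2)) + (8) + (-8)] = 32/16 = 2
  <chi_rho, chi_5> = (1/16)[1*(12)*conj(2) + 1*(4)*conj(-2) + 2*(2*sqrt(2))*conj(sqrt(2)) + 2*(8)*conj(0) + 2*(-2*sqrt(2))*conj(-sqrt(2)) + 4*(-2)*conj(0) + 4*(-2)*conj(0)]
      = (1/16)[(24) + (-8) + (8) + (0) + (8) + (0) + (0)] = 32/16 = 2
  <chi_rho, chi_6> = (1/16)[1*(12)*conj(2) + 1*(4)*conj(2) + 2*(2*sqrt(2))*conj(0) + 2*(8)*conj(-2) + 2*(-2*sqrt(2))*conj(0) + 4*(-2)*conj(0) + 4*(-2)*conj(0)]
      = (1/16)[(24) + (8) + (0) + (-32) + (0) + (0) + (0)] = 0/16 = 0
  <chi_rho, chi_7> = (1/16)[1*(12)*conj(2) + 1*(4)*conj(-2) + 2*(2*sqrt(2))*conj(-sqrt(2)) + 2*(8)*conj(0) + 2*(-2*sqrt(2))*conj(sqrt(2)) + 4*(-2)*conj(0) + 4*(-2)*conj(0)]
      = (1/16)[(24) + (-8) + (-8) + (0) + (-8) + (0) + (0)] = 0/16 = 0
Dimension check: dim(rho) = sum (mult * dim) = 1*1 + 3*1 + 2*1 + 2*1 + 2*2 + 0*2 + 0*2 = 12 = chi_rho(e) = 12.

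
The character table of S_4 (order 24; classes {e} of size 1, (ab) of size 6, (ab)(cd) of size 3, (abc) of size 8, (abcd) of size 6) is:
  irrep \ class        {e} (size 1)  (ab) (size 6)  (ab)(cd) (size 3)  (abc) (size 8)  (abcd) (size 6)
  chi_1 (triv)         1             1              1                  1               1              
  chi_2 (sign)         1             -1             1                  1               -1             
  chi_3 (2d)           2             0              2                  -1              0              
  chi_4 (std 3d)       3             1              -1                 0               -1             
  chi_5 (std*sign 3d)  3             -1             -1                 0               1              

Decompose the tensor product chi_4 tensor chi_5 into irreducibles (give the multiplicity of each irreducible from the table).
chi_4 tensor chi_5 = chi_2 + chi_3 + chi_4 + chi_5 (all other irreducibles have multiplicity 0).

Why: The character of a tensor product is the pointwise product (chi_4 * chi_5)(C) = chi_4(C) * chi_5(C):
  {e}: (3)*(3), (ab): (1)*(-1), (ab)(cd): (-1)*(-1), (abc): (0)*(0), (abcd): (-1)*(1)
so (chi_4 * chi_5) takes values
  {e} -> 9, (ab) -> -1, (ab)(cd) -> 1, (abc) -> 0, (abcd) -> -1.
Now take the inner product of this character with each irreducible chi from the table, <chi_4*chi_5, chi> = (1/24) sum_C |C| (chi_4*chi_5)(C) conj(chi(C)):
  <chi_4*chi_5, chi_1> = (1/24)[1*(9)*conj(1) + 6*(-1)*conj(1) + 3*(1)*conj(1) + 8*(0)*conj(1) + 6*(-1)*conj(1)]
      = (1/24)[(9) + (-6) + (3) + (0) + (-6)] = 0/24 = 0
  <chi_4*chi_5, chi_2> = (1/24)[1*(9)*conj(1) + 6*(-1)*conj(-1) + 3*(1)*conj(1) + 8*(0)*conj(1) + 6*(-1)*conj(-1)]
      = (1/24)[(9) + (6) + (3) + (0) + (6)] = 24/24 = 1
  <chi_4*chi_5, chi_3> = (1/24)[1*(9)*conj(2) + 6*(-1)*conj(0) + 3*(1)*conj(2) + 8*(0)*conj(-1) + 6*(-1)*conj(0)]
      = (1/24)[(18) + (0) + (6) + (0) + (0)] = 24/24 = 1
  <chi_4*chi_5, chi_4> = (1/24)[1*(9)*conj(3) + 6*(-1)*conj(1) + 3*(1)*conj(-1) + 8*(0)*conj(0) + 6*(-1)*conj(-1)]
      = (1/24)[(27) + (-6) + (-3) + (0) + (6)] = 24/24 = 1
  <chi_4*chi_5, chi_5> = (1/24)[1*(9)*conj(3) + 6*(-1)*conj(-1) + 3*(1)*conj(-1) + 8*(0)*conj(0) + 6*(-1)*conj(1)]
      = (1/24)[(27) + (6) + (-3) + (0) + (-6)] = 24/24 = 1
Hence the multiplicities are chi_2: 1, chi_3: 1, chi_4: 1, chi_5: 1. Dimension check: dim(chi_4)*dim(chi_5) = 3*3 = 9 and sum (mult * dim) = 1*1 + 1*2 + 1*3 + 1*3 = 9.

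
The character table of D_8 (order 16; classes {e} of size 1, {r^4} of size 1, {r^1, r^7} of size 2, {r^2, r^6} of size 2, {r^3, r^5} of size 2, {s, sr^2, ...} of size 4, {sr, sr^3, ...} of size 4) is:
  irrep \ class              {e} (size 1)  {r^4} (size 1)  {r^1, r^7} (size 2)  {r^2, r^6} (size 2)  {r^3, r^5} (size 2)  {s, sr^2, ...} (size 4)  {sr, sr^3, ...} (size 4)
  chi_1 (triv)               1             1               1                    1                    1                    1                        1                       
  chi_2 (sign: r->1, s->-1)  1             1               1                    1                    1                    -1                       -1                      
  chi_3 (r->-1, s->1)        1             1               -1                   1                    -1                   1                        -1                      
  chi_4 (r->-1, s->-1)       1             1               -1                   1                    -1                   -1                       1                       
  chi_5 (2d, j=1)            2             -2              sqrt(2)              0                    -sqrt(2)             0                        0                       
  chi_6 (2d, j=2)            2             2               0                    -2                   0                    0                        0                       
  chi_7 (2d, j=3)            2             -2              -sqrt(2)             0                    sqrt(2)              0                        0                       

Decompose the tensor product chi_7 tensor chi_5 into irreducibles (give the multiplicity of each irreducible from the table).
chi_7 tensor chi_5 = chi_3 + chi_4 + chi_6 (all other irreducibles have multiplicity 0).

Derivation: The character of a tensor product is the pointwise product (chi_7 * chi_5)(C) = chi_7(C) * chi_5(C):
  {e}: (2)*(2), {r^4}: (-2)*(-2), {r^1, r^7}: (-sqrt(2))*(sqrt(2)), {r^2, r^6}: (0)*(0), {r^3, r^5}: (sqrt(2))*(-sqrt(2)), {s, sr^2, ...}: (0)*(0), {sr, sr^3, ...}: (0)*(0)
so (chi_7 * chi_5) takes values
  {e} -> 4, {r^4} -> 4, {r^1, r^7} -> -2, {r^2, r^6} -> 0, {r^3, r^5} -> -2, {s, sr^2, ...} -> 0, {sr, sr^3, ...} -> 0.
Now take the inner product of this character with each irreducible chi from the table, <chi_7*chi_5, chi> = (1/16) sum_C |C| (chi_7*chi_5)(C) conj(chi(C)):
  <chi_7*chi_5, chi_1> = (1/16)[1*(4)*conj(1) + 1*(4)*conj(1) + 2*(-2)*conj(1) + 2*(0)*conj(1) + 2*(-2)*conj(1) + 4*(0)*conj(1) + 4*(0)*conj(1)]
      = (1/16)[(4) + (4) + (-4) + (0) + (-4) + (0) + (0)] = 0/16 = 0
  <chi_7*chi_5, chi_2> = (1/16)[1*(4)*conj(1) + 1*(4)*conj(1) + 2*(-2)*conj(1) + 2*(0)*conj(1) + 2*(-2)*conj(1) + 4*(0)*conj(-1) + 4*(0)*conj(-1)]
      = (1/16)[(4) + (4) + (-4) + (0) + (-4) + (0) + (0)] = 0/16 = 0
  <chi_7*chi_5, chi_3> = (1/16)[1*(4)*conj(1) + 1*(4)*conj(1) + 2*(-2)*conj(-1) + 2*(0)*conj(1) + 2*(-2)*conj(-1) + 4*(0)*conj(1) + 4*(0)*conj(-1)]
      = (1/16)[(4) + (4) + (4) + (0) + (4) + (0) + (0)] = 16/16 = 1
  <chi_7*chi_5, chi_4> = (1/16)[1*(4)*conj(1) + 1*(4)*conj(1) + 2*(-2)*conj(-1) + 2*(0)*conj(1) + 2*(-2)*conj(-1) + 4*(0)*conj(-1) + 4*(0)*conj(1)]
      = (1/16)[(4) + (4) + (4) + (0) + (4) + (0) + (0)] = 16/16 = 1
  <chi_7*chi_5, chi_5> = (1/16)[1*(4)*conj(2) + 1*(4)*conj(-2) + 2*(-2)*conj(sqrt(2)) + 2*(0)*conj(0) + 2*(-2)*conj(-sqrt(2)) + 4*(0)*conj(0) + 4*(0)*conj(0)]
      = (1/16)[(8) + (-8) + (-4*sqrt(2)) + (0) + (4*sqrt(2)) + (0) + (0)] = 0/16 = 0
  <chi_7*chi_5, chi_6> = (1/16)[1*(4)*conj(2) + 1*(4)*conj(2) + 2*(-2)*conj(0) + 2*(0)*conj(-2) + 2*(-2)*conj(0) + 4*(0)*conj(0) + 4*(0)*conj(0)]
      = (1/16)[(8) + (8) + (0) + (0) + (0) + (0) + (0)] = 16/16 = 1
  <chi_7*chi_5, chi_7> = (1/16)[1*(4)*conj(2) + 1*(4)*conj(-2) + 2*(-2)*conj(-sqrt(2)) + 2*(0)*conj(0) + 2*(-2)*conj(sqrt(2)) + 4*(0)*conj(0) + 4*(0)*conj(0)]
      = (1/16)[(8) + (-8) + (4*sqrt(2)) + (0) + (-4*sqrt(2)) + (0) + (0)] = 0/16 = 0
Hence the multiplicities are chi_3: 1, chi_4: 1, chi_6: 1. Dimension check: dim(chi_7)*dim(chi_5) = 2*2 = 4 and sum (mult * dim) = 1*1 + 1*1 + 1*2 = 4.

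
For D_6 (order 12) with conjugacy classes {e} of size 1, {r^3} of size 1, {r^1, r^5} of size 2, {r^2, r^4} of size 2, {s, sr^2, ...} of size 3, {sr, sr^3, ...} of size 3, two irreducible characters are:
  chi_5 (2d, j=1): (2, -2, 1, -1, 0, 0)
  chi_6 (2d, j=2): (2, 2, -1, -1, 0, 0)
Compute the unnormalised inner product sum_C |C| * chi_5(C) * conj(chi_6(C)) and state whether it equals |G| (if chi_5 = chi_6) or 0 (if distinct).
Sum = 0; so <chi_5, chi_6> = 0 (distinct irreducibles are orthogonal).

Derivation: Compute term by term over conjugacy classes (|C| * chi_5(C) * conj(chi_6(C))):
  1*(2)*conj(2) + 1*(-2)*conj(2) + 2*(1)*conj(-1) + 2*(-1)*conj(-1) + 3*(0)*conj(0) + 3*(0)*conj(0)
  = (4) + (-4) + (-2) + (2) + (0) + (0)
  = 0.
Dividing by |G| = 12 gives 0/12 = 0, matching the row-orthogonality relation <chi_5, chi_6> = [chi_5 = chi_6].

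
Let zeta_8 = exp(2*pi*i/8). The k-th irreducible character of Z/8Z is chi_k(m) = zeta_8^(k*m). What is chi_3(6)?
chi_3(6) = zeta_8^18 = I

chi_3(6) = zeta_8^(3*6) = zeta_8^18. Since zeta_8^8 = 1, this equals zeta_8^2 = exp(2*pi*i*2/8) = I.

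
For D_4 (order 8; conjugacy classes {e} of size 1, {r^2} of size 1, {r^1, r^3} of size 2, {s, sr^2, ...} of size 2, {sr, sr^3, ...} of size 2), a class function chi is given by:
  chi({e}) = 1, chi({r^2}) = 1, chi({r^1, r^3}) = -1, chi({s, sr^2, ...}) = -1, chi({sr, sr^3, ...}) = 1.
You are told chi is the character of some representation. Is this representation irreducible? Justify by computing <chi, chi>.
Irreducible: <chi, chi> = 1.

Working: <chi, chi> = (1/|G|) sum_C |C| * |chi(C)|^2 = (1/8)[1*|1|^2 + 1*|1|^2 + 2*|-1|^2 + 2*|-1|^2 + 2*|1|^2]
  = (1/8)[(1) + (1) + (2) + (2) + (2)] = 8/8 = 1.
A character is irreducible iff <chi, chi> = 1, so this representation is irreducible.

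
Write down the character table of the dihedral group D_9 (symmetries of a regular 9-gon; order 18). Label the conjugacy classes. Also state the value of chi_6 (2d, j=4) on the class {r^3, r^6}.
Conjugacy classes: {e} of size 1, {r^1, r^8} of size 2, {r^2, r^7} of size 2, {r^3, r^6} of size 2, {r^4, r^5} of size 2, {s, sr, ..., sr^8} of size 9.
Character table:
  irrep \ class              {e} (size 1)  {r^1, r^8} (size 2)  {r^2, r^7} (size 2)  {r^3, r^6} (size 2)  {r^4, r^5} (size 2)  {s, sr, ..., sr^8} (size 9)
  chi_1 (triv)               1             1                    1                    1                    1                    1                          
  chi_2 (sign: r->1, s->-1)  1             1                    1                    1                    1                    -1                         
  chi_3 (2d, j=1)            2             2*cos(2*pi/9)        2*cos(4*pi/9)        -1                   -2*cos(pi/9)         0                          
  chi_4 (2d, j=2)            2             2*cos(4*pi/9)        -2*cos(pi/9)         -1                   2*cos(2*pi/9)        0                          
  chi_5 (2d, j=3)            2             -1                   -1                   2                    -1                   0                          
  chi_6 (2d, j=4)            2             -2*cos(pi/9)         2*cos(2*pi/9)        -1                   2*cos(4*pi/9)        0                          

Spot check: chi_6 (2d, j=4) on {r^3, r^6} = -1.

Justification: D_9 has order 2*9 = 18 with 6 conjugacy classes, hence 6 irreducibles. Sum of squared dims 1 + 1 + 4 + 4 + 4 + 4 = 18 = |G|. Linear characters come from the abelianisation; the 2-dimensional irreps have character r^k -> 2*cos(2*pi*j*k/9), reflections -> 0.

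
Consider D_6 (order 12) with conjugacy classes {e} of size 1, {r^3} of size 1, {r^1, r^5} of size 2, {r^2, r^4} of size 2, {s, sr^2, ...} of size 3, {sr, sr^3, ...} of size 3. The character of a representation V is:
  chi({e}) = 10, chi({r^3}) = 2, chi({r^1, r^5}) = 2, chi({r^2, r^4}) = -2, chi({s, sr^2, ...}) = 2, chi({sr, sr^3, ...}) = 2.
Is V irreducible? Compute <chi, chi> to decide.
Not irreducible (reducible): <chi, chi> = 12 > 1.

Details: <chi, chi> = (1/|G|) sum_C |C| * |chi(C)|^2 = (1/12)[1*|10|^2 + 1*|2|^2 + 2*|2|^2 + 2*|-2|^2 + 3*|2|^2 + 3*|2|^2]
  = (1/12)[(100) + (4) + (8) + (8) + (12) + (12)] = 144/12 = 12.
A character is irreducible iff <chi, chi> = 1, so this representation is reducible.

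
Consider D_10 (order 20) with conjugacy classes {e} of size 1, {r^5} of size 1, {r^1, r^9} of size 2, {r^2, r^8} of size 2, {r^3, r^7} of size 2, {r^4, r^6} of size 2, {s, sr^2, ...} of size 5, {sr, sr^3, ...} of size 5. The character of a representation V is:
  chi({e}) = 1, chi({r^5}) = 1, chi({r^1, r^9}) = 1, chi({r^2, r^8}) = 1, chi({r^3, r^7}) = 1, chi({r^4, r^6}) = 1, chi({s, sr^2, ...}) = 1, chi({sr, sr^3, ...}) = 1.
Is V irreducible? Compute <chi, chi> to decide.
Irreducible: <chi, chi> = 1.

Argument: <chi, chi> = (1/|G|) sum_C |C| * |chi(C)|^2 = (1/20)[1*|1|^2 + 1*|1|^2 + 2*|1|^2 + 2*|1|^2 + 2*|1|^2 + 2*|1|^2 + 5*|1|^2 + 5*|1|^2]
  = (1/20)[(1) + (1) + (2) + (2) + (2) + (2) + (5) + (5)] = 20/20 = 1.
A character is irreducible iff <chi, chi> = 1, so this representation is irreducible.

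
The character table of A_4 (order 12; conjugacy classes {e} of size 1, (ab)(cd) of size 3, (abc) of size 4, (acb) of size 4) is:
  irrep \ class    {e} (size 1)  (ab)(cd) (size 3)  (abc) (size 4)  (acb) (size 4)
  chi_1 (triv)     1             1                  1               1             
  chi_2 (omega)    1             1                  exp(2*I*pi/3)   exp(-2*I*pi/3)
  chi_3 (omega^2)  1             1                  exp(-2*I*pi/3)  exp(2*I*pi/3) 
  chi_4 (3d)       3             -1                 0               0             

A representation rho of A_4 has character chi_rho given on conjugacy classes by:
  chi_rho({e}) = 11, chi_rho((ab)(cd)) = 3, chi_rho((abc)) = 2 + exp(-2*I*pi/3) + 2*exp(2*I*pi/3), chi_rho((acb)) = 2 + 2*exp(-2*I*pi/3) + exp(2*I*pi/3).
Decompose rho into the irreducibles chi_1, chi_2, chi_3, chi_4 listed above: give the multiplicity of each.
Multiplicities: chi_1: 2, chi_2: 2, chi_3: 1, chi_4: 2.

Argument: Use <chi_rho, chi> = (1/|G|) sum_C |C| * chi_rho(C) * conj(chi(C)) with |G| = 12 for each irreducible chi in the table:
  <chi_rho, chi_1> = (1/12)[1*(11)*conj(1) + 3*(3)*conj(1) + 4*(2 + exp(-2*I*pi/3) + 2*exp(2*I*pi/3))*conj(1) + 4*(2 + 2*exp(-2*I*pi/3) + exp(2*I*pi/3))*conj(1)]
      = (1/12)[(11) + (9) + (8 + 4*exp(-2*I*pi/3) + 8*exp(2*I*pi/3)) + (8 + 8*exp(-2*I*pi/3) + 4*exp(2*I*pi/3))] = 24/12 = 2
  <chi_rho, chi_2> = (1/12)[1*(11)*conj(1) + 3*(3)*conj(1) + 4*(2 + exp(-2*I*pi/3) + 2*exp(2*I*pi/3))*conj(exp(2*I*pi/3)) + 4*(2 + 2*exp(-2*I*pi/3) + exp(2*I*pi/3))*conj(exp(-2*I*pi/3))]
      = (1/12)[(11) + (9) + (8 + 8*exp(-2*I*pi/3) + 4*exp(2*I*pi/3)) + (8 + 4*exp(-2*I*pi/3) + 8*exp(2*I*pi/3))] = 24/12 = 2
  <chi_rho, chi_3> = (1/12)[1*(11)*conj(1) + 3*(3)*conj(1) + 4*(2 + exp(-2*I*pi/3) + 2*exp(2*I*pi/3))*conj(exp(-2*I*pi/3)) + 4*(2 + 2*exp(-2*I*pi/3) + exp(2*I*pi/3))*conj(exp(2*I*pi/3))]
      = (1/12)[(11) + (9) + (-4) + (-4)] = 12/12 = 1
  <chi_rho, chi_4> = (1/12)[1*(11)*conj(3) + 3*(3)*conj(-1) + 4*(2 + exp(-2*I*pi/3) + 2*exp(2*I*pi/3))*conj(0) + 4*(2 + 2*exp(-2*I*pi/3) + exp(2*I*pi/3))*conj(0)]
      = (1/12)[(33) + (-9) + (0) + (0)] = 24/12 = 2
(Exp terms are combined using exp(i*s)*conj(exp(i*t)) = exp(i*(s-t)), and sums of them are collapsed using the identity that for every m > 1 the m distinct m-th roots of unity sum to 0, e.g. 1 + exp(2*I*pi/3) + exp(-2*I*pi/3) = 0.)
Dimension check: dim(rho) = sum (mult * dim) = 2*1 + 2*1 + 1*1 + 2*3 = 11 = chi_rho(e) = 11.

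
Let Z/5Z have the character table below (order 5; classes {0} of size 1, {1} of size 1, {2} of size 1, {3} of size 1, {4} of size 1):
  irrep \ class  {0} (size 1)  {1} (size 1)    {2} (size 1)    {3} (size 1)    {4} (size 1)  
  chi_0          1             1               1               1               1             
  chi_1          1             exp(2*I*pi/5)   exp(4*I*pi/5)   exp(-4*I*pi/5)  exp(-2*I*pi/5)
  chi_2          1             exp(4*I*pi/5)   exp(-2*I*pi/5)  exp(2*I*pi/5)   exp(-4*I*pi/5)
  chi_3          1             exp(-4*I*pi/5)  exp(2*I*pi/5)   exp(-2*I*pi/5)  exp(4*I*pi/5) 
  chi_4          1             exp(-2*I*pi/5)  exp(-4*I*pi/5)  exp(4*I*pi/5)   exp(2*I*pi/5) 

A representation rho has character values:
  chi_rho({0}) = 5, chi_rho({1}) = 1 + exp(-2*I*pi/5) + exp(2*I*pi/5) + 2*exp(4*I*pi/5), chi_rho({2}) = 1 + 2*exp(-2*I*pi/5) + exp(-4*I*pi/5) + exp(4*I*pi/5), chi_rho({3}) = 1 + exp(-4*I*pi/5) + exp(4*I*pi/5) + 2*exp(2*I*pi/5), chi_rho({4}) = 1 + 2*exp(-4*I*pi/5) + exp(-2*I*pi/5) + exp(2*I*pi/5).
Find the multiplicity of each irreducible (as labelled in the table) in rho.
Multiplicities: chi_0: 1, chi_1: 1, chi_2: 2, chi_3: 0, chi_4: 1.

Use <chi_rho, chi> = (1/|G|) sum_C |C| * chi_rho(C) * conj(chi(C)) with |G| = 5 for each irreducible chi in the table:
  <chi_rho, chi_0> = (1/5)[1*(5)*conj(1) + 1*(1 + exp(-2*I*pi/5) + exp(2*I*pi/5) + 2*exp(4*I*pi/5))*conj(1) + 1*(1 + 2*exp(-2*I*pi/5) + exp(-4*I*pi/5) + exp(4*I*pi/5))*conj(1) + 1*(1 + exp(-4*I*pi/5) + exp(4*I*pi/5) + 2*exp(2*I*pi/5))*conj(1) + 1*(1 + 2*exp(-4*I*pi/5) + exp(-2*I*pi/5) + exp(2*I*pi/5))*conj(1)]
      = (1/5)[(5) + (1 + exp(-2*I*pi/5) + exp(2*I*pi/5) + 2*exp(4*I*pi/5)) + (1 + 2*exp(-2*I*pi/5) + exp(-4*I*pi/5) + exp(4*I*pi/5)) + (1 + exp(-4*I*pi/5) + exp(4*I*pi/5) + 2*exp(2*I*pi/5)) + (1 + 2*exp(-4*I*pi/5) + exp(-2*I*pi/5) + exp(2*I*pi/5))] = 5/5 = 1
  <chi_rho, chi_1> = (1/5)[1*(5)*conj(1) + 1*(1 + exp(-2*I*pi/5) + exp(2*I*pi/5) + 2*exp(4*I*pi/5))*conj(exp(2*I*pi/5)) + 1*(1 + 2*exp(-2*I*pi/5) + exp(-4*I*pi/5) + exp(4*I*pi/5))*conj(exp(4*I*pi/5)) + 1*(1 + exp(-4*I*pi/5) + exp(4*I*pi/5) + 2*exp(2*I*pi/5))*conj(exp(-4*I*pi/5)) + 1*(1 + 2*exp(-4*I*pi/5) + exp(-2*I*pi/5) + exp(2*I*pi/5))*conj(exp(-2*I*pi/5))]
      = (1/5)[(5) + (1 + exp(-2*I*pi/5) + exp(-4*I*pi/5) + 2*exp(2*I*pi/5)) + (1 + exp(-4*I*pi/5) + exp(2*I*pi/5) + 2*exp(4*I*pi/5)) + (1 + 2*exp(-4*I*pi/5) + exp(-2*I*pi/5) + exp(4*I*pi/5)) + (1 + 2*exp(-2*I*pi/5) + exp(4*I*pi/5) + exp(2*I*pi/5))] = 5/5 = 1
  <chi_rho, chi_2> = (1/5)[1*(5)*conj(1) + 1*(1 + exp(-2*I*pi/5) + exp(2*I*pi/5) + 2*exp(4*I*pi/5))*conj(exp(4*I*pi/5)) + 1*(1 + 2*exp(-2*I*pi/5) + exp(-4*I*pi/5) + exp(4*I*pi/5))*conj(exp(-2*I*pi/5)) + 1*(1 + exp(-4*I*pi/5) + exp(4*I*pi/5) + 2*exp(2*I*pi/5))*conj(exp(2*I*pi/5)) + 1*(1 + 2*exp(-4*I*pi/5) + exp(-2*I*pi/5) + exp(2*I*pi/5))*conj(exp(-4*I*pi/5))]
      = (1/5)[(5) + (2 + exp(-2*I*pi/5) + exp(-4*I*pi/5) + exp(4*I*pi/5)) + (2 + exp(-2*I*pi/5) + exp(-4*I*pi/5) + exp(2*I*pi/5)) + (2 + exp(-2*I*pi/5) + exp(4*I*pi/5) + exp(2*I*pi/5)) + (2 + exp(-4*I*pi/5) + exp(4*I*pi/5) + exp(2*I*pi/5))] = 10/5 = 2
  <chi_rho, chi_3> = (1/5)[1*(5)*conj(1) + 1*(1 + exp(-2*I*pi/5) + exp(2*I*pi/5) + 2*exp(4*I*pi/5))*conj(exp(-4*I*pi/5)) + 1*(1 + 2*exp(-2*I*pi/5) + exp(-4*I*pi/5) + exp(4*I*pi/5))*conj(exp(2*I*pi/5)) + 1*(1 + exp(-4*I*pi/5) + exp(4*I*pi/5) + 2*exp(2*I*pi/5))*conj(exp(-2*I*pi/5)) + 1*(1 + 2*exp(-4*I*pi/5) + exp(-2*I*pi/5) + exp(2*I*pi/5))*conj(exp(4*I*pi/5))]
      = (1/5)[(5) + (2*exp(-2*I*pi/5) + exp(-4*I*pi/5) + exp(4*I*pi/5) + exp(2*I*pi/5)) + (2*exp(-4*I*pi/5) + exp(-2*I*pi/5) + exp(4*I*pi/5) + exp(2*I*pi/5)) + (exp(-2*I*pi/5) + exp(-4*I*pi/5) + exp(2*I*pi/5) + 2*exp(4*I*pi/5)) + (exp(-2*I*pi/5) + exp(-4*I*pi/5) + exp(4*I*pi/5) + 2*exp(2*I*pi/5))] = 0/5 = 0
  <chi_rho, chi_4> = (1/5)[1*(5)*conj(1) + 1*(1 + exp(-2*I*pi/5) + exp(2*I*pi/5) + 2*exp(4*I*pi/5))*conj(exp(-2*I*pi/5)) + 1*(1 + 2*exp(-2*I*pi/5) + exp(-4*I*pi/5) + exp(4*I*pi/5))*conj(exp(-4*I*pi/5)) + 1*(1 + exp(-4*I*pi/5) + exp(4*I*pi/5) + 2*exp(2*I*pi/5))*conj(exp(4*I*pi/5)) + 1*(1 + 2*exp(-4*I*pi/5) + exp(-2*I*pi/5) + exp(2*I*pi/5))*conj(exp(2*I*pi/5))]
      = (1/5)[(5) + (1 + 2*exp(-4*I*pi/5) + exp(4*I*pi/5) + exp(2*I*pi/5)) + (1 + exp(-2*I*pi/5) + exp(4*I*pi/5) + 2*exp(2*I*pi/5)) + (1 + 2*exp(-2*I*pi/5) + exp(-4*I*pi/5) + exp(2*I*pi/5)) + (1 + exp(-2*I*pi/5) + exp(-4*I*pi/5) + 2*exp(4*I*pi/5))] = 5/5 = 1
(Exp terms are combined using exp(i*s)*conj(exp(i*t)) = exp(i*(s-t)), and sums of them are collapsed using the identity that for every m > 1 the m distinct m-th roots of unity sum to 0, e.g. 1 + exp(2*I*pi/3) + exp(-2*I*pi/3) = 0.)
Dimension check: dim(rho) = sum (mult * dim) = 1*1 + 1*1 + 2*1 + 0*1 + 1*1 = 5 = chi_rho(e) = 5.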